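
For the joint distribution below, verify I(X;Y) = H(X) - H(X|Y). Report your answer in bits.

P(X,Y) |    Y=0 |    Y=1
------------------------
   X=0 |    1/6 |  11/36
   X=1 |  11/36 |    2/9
I(X;Y) = 0.0372 bits

Mutual information has multiple equivalent forms:
- I(X;Y) = H(X) - H(X|Y)
- I(X;Y) = H(Y) - H(Y|X)
- I(X;Y) = H(X) + H(Y) - H(X,Y)

Computing all quantities:
H(X) = 0.9978, H(Y) = 0.9978, H(X,Y) = 1.9583
H(X|Y) = 0.9606, H(Y|X) = 0.9606

Verification:
H(X) - H(X|Y) = 0.9978 - 0.9606 = 0.0372
H(Y) - H(Y|X) = 0.9978 - 0.9606 = 0.0372
H(X) + H(Y) - H(X,Y) = 0.9978 + 0.9978 - 1.9583 = 0.0372

All forms give I(X;Y) = 0.0372 bits. ✓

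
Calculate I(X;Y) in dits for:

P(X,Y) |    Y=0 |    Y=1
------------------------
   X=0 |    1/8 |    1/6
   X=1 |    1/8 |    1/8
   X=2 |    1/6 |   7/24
0.0027 dits

Mutual information: I(X;Y) = H(X) + H(Y) - H(X,Y)

Marginals:
P(X) = (7/24, 1/4, 11/24), H(X) = 0.4619 dits
P(Y) = (5/12, 7/12), H(Y) = 0.2950 dits

Joint entropy: H(X,Y) = 0.7541 dits

I(X;Y) = 0.4619 + 0.2950 - 0.7541 = 0.0027 dits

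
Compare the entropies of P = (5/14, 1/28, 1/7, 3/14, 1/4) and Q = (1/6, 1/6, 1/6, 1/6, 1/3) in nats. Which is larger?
Q

Computing entropies in nats:
H(P) = 1.4414
H(Q) = 1.5607

Distribution Q has higher entropy.

Intuition: The distribution closer to uniform (more spread out) has higher entropy.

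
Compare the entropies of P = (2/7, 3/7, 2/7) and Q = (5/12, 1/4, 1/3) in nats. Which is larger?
P

Computing entropies in nats:
H(P) = 1.0790
H(Q) = 1.0776

Distribution P has higher entropy.

Intuition: The distribution closer to uniform (more spread out) has higher entropy.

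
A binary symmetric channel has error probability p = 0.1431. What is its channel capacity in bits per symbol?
0.4077 bits

For a binary symmetric channel (BSC) with error probability p:
Capacity C = 1 - H(p) bits per symbol

where H(p) = -p log₂(p) - (1-p) log₂(1-p) is the binary entropy function.

H(0.1431) = 0.5923 bits
C = 1 - 0.5923 = 0.4077 bits per symbol

This means we can reliably transmit up to 0.4077 bits of information per channel use.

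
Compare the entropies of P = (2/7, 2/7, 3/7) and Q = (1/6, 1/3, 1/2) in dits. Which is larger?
P

Computing entropies in dits:
H(P) = 0.4686
H(Q) = 0.4392

Distribution P has higher entropy.

Intuition: The distribution closer to uniform (more spread out) has higher entropy.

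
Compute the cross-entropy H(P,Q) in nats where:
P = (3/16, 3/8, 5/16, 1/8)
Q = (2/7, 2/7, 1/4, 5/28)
1.3532 nats

Cross-entropy: H(P,Q) = -Σ p(x) log q(x)

Alternatively: H(P,Q) = H(P) + D_KL(P||Q)
H(P) = 1.3051 nats
D_KL(P||Q) = 0.0481 nats

H(P,Q) = 1.3051 + 0.0481 = 1.3532 nats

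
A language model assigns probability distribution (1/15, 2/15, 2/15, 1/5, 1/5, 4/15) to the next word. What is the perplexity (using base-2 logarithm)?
5.5516

Perplexity is 2^H (or exp(H) for natural log).

First, H = -Σ p log p = 2.4729 bits
Perplexity = 2^2.4729 = 5.5516

Interpretation: The model's uncertainty is equivalent to choosing uniformly among 5.6 options.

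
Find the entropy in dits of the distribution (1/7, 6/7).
0.1781 dits

Shannon entropy is H(X) = -Σ p(x) log p(x).

For P = (1/7, 6/7):
H = -1/7 × log_10(1/7) -6/7 × log_10(6/7)
H = 0.1781 dits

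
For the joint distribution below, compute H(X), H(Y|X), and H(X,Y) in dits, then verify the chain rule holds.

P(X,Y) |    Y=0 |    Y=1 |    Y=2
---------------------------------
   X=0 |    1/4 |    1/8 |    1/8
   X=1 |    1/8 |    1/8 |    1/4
H(X,Y) = 0.7526, H(X) = 0.3010, H(Y|X) = 0.4515 (all in dits)

Chain rule: H(X,Y) = H(X) + H(Y|X)

Left side — joint entropy directly:
H(X,Y) = -Σ p(x,y) log p(x,y) = 0.7526 dits

Right side — compute H(Y|X) from the conditional distributions:
P(X) = (1/2, 1/2), so H(X) = 0.3010 dits
H(Y|X) = Σ_x P(X=x) · H(Y|X=x):
  P(Y|X=0) = (1/2, 1/4, 1/4), H(Y|X=0) = 0.4515, weight P(X=0) = 1/2
  P(Y|X=1) = (1/4, 1/4, 1/2), H(Y|X=1) = 0.4515, weight P(X=1) = 1/2
H(Y|X) = 0.4515 dits

H(X) + H(Y|X) = 0.3010 + 0.4515 = 0.7526 dits

Both sides equal 0.7526 dits. ✓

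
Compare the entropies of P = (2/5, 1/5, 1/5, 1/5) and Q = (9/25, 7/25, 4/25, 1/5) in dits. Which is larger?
Q

Computing entropies in dits:
H(P) = 0.5786
H(Q) = 0.5817

Distribution Q has higher entropy.

Intuition: The distribution closer to uniform (more spread out) has higher entropy.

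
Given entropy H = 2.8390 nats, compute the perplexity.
17.0987

Perplexity is e^H (or exp(H) for natural log).

H = 2.8390 nats
Perplexity = e^2.8390 = 17.0987

Interpretation: The model's uncertainty is equivalent to choosing uniformly among 17.1 options.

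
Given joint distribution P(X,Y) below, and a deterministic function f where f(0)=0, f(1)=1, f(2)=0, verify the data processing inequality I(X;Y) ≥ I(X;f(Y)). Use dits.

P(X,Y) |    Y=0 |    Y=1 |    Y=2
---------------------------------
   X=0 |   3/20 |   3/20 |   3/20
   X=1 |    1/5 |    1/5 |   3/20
I(X;Y) = 0.0009, I(X;f(Y)) = 0.0002, inequality holds: 0.0009 ≥ 0.0002

Data Processing Inequality: For any Markov chain X → Y → Z, we have I(X;Y) ≥ I(X;Z).

Here Z = f(Y) is a deterministic function of Y, forming X → Y → Z.

Original I(X;Y) = 0.0009 dits

After applying f:
P(X,Z) where Z=f(Y):
- P(X,Z=0) = P(X,Y=0) + P(X,Y=2)
- P(X,Z=1) = P(X,Y=1)

I(X;Z) = I(X;f(Y)) = 0.0002 dits

Verification: 0.0009 ≥ 0.0002 ✓

Information cannot be created by processing; the function f can only lose information about X.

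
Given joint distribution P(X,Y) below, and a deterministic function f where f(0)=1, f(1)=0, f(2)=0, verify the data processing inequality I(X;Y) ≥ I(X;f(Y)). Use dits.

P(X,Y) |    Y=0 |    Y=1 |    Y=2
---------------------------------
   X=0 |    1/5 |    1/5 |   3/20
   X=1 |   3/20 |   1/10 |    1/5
I(X;Y) = 0.0083, I(X;f(Y)) = 0.0002, inequality holds: 0.0083 ≥ 0.0002

Data Processing Inequality: For any Markov chain X → Y → Z, we have I(X;Y) ≥ I(X;Z).

Here Z = f(Y) is a deterministic function of Y, forming X → Y → Z.

Original I(X;Y) = 0.0083 dits

After applying f:
P(X,Z) where Z=f(Y):
- P(X,Z=0) = P(X,Y=1) + P(X,Y=2)
- P(X,Z=1) = P(X,Y=0)

I(X;Z) = I(X;f(Y)) = 0.0002 dits

Verification: 0.0083 ≥ 0.0002 ✓

Information cannot be created by processing; the function f can only lose information about X.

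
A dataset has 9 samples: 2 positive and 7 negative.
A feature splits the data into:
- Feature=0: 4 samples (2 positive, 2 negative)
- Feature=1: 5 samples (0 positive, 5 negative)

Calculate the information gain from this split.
0.3198 bits

Information Gain = H(Y) - H(Y|Feature)

Before split:
P(positive) = 2/9 = 0.2222
H(Y) = 0.7642 bits

After split:
Feature=0: H = 1.0000 bits (weight = 4/9)
Feature=1: H = 0.0000 bits (weight = 5/9)
H(Y|Feature) = (4/9)×1.0000 + (5/9)×0.0000 = 0.4444 bits

Information Gain = 0.7642 - 0.4444 = 0.3198 bits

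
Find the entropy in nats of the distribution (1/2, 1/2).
0.6931 nats

Shannon entropy is H(X) = -Σ p(x) log p(x).

For P = (1/2, 1/2):
H = -1/2 × log_e(1/2) -1/2 × log_e(1/2)
H = 0.6931 nats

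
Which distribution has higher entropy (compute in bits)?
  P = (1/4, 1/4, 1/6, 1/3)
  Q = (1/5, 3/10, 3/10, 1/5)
Q

Computing entropies in bits:
H(P) = 1.9591
H(Q) = 1.9710

Distribution Q has higher entropy.

Intuition: The distribution closer to uniform (more spread out) has higher entropy.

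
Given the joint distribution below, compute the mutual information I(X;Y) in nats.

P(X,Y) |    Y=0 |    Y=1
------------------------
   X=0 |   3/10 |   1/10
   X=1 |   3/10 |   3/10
0.0322 nats

Mutual information: I(X;Y) = H(X) + H(Y) - H(X,Y)

Marginals:
P(X) = (2/5, 3/5), H(X) = 0.6730 nats
P(Y) = (3/5, 2/5), H(Y) = 0.6730 nats

Joint entropy: H(X,Y) = 1.3138 nats

I(X;Y) = 0.6730 + 0.6730 - 1.3138 = 0.0322 nats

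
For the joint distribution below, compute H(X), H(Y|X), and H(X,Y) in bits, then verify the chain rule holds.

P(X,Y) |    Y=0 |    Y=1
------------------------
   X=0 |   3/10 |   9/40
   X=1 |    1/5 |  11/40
H(X,Y) = 1.9819, H(X) = 0.9982, H(Y|X) = 0.9837 (all in bits)

Chain rule: H(X,Y) = H(X) + H(Y|X)

Left side — joint entropy directly:
H(X,Y) = -Σ p(x,y) log p(x,y) = 1.9819 bits

Right side — compute H(Y|X) from the conditional distributions:
P(X) = (21/40, 19/40), so H(X) = 0.9982 bits
H(Y|X) = Σ_x P(X=x) · H(Y|X=x):
  P(Y|X=0) = (4/7, 3/7), H(Y|X=0) = 0.9852, weight P(X=0) = 21/40
  P(Y|X=1) = (8/19, 11/19), H(Y|X=1) = 0.9819, weight P(X=1) = 19/40
H(Y|X) = 0.9837 bits

H(X) + H(Y|X) = 0.9982 + 0.9837 = 1.9819 bits

Both sides equal 1.9819 bits. ✓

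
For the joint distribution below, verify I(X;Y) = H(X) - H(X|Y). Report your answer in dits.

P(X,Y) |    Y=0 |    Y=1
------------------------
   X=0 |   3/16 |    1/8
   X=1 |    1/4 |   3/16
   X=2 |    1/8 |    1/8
I(X;Y) = 0.0013 dits

Mutual information has multiple equivalent forms:
- I(X;Y) = H(X) - H(X|Y)
- I(X;Y) = H(Y) - H(Y|X)
- I(X;Y) = H(X) + H(Y) - H(X,Y)

Computing all quantities:
H(X) = 0.4654, H(Y) = 0.2976, H(X,Y) = 0.7618
H(X|Y) = 0.4642, H(Y|X) = 0.2964

Verification:
H(X) - H(X|Y) = 0.4654 - 0.4642 = 0.0013
H(Y) - H(Y|X) = 0.2976 - 0.2964 = 0.0013
H(X) + H(Y) - H(X,Y) = 0.4654 + 0.2976 - 0.7618 = 0.0013

All forms give I(X;Y) = 0.0013 dits. ✓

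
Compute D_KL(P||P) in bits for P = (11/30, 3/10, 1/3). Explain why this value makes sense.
0.0000 bits

KL divergence satisfies the Gibbs inequality: D_KL(P||Q) ≥ 0 for all distributions P, Q.

D_KL(P||Q) = Σ p(x) log(p(x)/q(x))
Each term is p(x) × log_2(p(x)/p(x)) = p(x) × log_2(1) = 0, so the sum is 0.
D_KL(P||Q) = 0.0000 bits

When P = Q, the KL divergence is exactly 0, as there is no 'divergence' between identical distributions.

This non-negativity is a fundamental property: relative entropy cannot be negative because it measures how different Q is from P.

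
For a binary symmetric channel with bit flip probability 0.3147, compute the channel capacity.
0.1015 bits

For a binary symmetric channel (BSC) with error probability p:
Capacity C = 1 - H(p) bits per symbol

where H(p) = -p log₂(p) - (1-p) log₂(1-p) is the binary entropy function.

H(0.3147) = 0.8985 bits
C = 1 - 0.8985 = 0.1015 bits per symbol

This means we can reliably transmit up to 0.1015 bits of information per channel use.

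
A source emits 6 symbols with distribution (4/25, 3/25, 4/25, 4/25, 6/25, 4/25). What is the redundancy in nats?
0.0220 nats

Redundancy measures how far a source is from maximum entropy:
R = H_max - H(X)

Maximum entropy for 6 symbols: H_max = log_e(6) = 1.7918 nats
Actual entropy: H(X) = 1.7698 nats
Redundancy: R = 1.7918 - 1.7698 = 0.0220 nats

This redundancy represents potential for compression: the source could be compressed by 0.0220 nats per symbol.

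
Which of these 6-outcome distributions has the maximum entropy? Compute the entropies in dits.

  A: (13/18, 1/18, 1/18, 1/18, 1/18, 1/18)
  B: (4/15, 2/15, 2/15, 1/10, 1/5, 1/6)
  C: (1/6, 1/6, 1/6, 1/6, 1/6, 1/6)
C

For a discrete distribution over n outcomes, entropy is maximized by the uniform distribution.

Computing entropies:
H(A) = 0.4508 dits
H(B) = 0.7559 dits
H(C) = 0.7782 dits

The uniform distribution (where all probabilities equal 1/6) achieves the maximum entropy of log_10(6) = 0.7782 dits.

Distribution C has the highest entropy.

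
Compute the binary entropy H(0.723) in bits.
0.8513 bits

The binary entropy function is:
H(p) = -p log(p) - (1-p) log(1-p)

H(0.723) = -0.723 × log_2(0.723) - 0.277 × log_2(0.277)
H(0.723) = 0.8513 bits

Note: Binary entropy is maximized at p=0.5 (H=1 bit) and minimized at p=0 or p=1 (H=0).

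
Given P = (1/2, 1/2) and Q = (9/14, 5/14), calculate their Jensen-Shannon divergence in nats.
0.0105 nats

Jensen-Shannon divergence is:
JSD(P||Q) = 0.5 × D_KL(P||M) + 0.5 × D_KL(Q||M)
where M = 0.5 × (P + Q) is the mixture distribution.

M = 0.5 × (1/2, 1/2) + 0.5 × (9/14, 5/14) = (4/7, 3/7)

D_KL(P||M) = 0.0103 nats
D_KL(Q||M) = 0.0106 nats

JSD(P||Q) = 0.5 × 0.0103 + 0.5 × 0.0106 = 0.0105 nats

Unlike KL divergence, JSD is symmetric and bounded: 0 ≤ JSD ≤ log(2).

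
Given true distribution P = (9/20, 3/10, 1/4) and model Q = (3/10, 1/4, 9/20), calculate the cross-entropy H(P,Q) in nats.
1.1573 nats

Cross-entropy: H(P,Q) = -Σ p(x) log q(x)

Alternatively: H(P,Q) = H(P) + D_KL(P||Q)
H(P) = 1.0671 nats
D_KL(P||Q) = 0.0902 nats

H(P,Q) = 1.0671 + 0.0902 = 1.1573 nats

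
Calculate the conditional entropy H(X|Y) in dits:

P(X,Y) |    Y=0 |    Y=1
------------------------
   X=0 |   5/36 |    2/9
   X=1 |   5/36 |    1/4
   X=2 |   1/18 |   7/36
0.4654 dits

Using the chain rule: H(X|Y) = H(X,Y) - H(Y)

First, compute H(X,Y) = 0.7418 dits

Marginal P(Y) = (1/3, 2/3)
H(Y) = 0.2764 dits

H(X|Y) = H(X,Y) - H(Y) = 0.7418 - 0.2764 = 0.4654 dits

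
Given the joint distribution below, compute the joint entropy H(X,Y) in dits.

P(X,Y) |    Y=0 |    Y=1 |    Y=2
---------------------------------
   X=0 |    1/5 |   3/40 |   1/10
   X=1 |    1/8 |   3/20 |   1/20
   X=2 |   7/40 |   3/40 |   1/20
0.9076 dits

Joint entropy is H(X,Y) = -Σ_{x,y} p(x,y) log p(x,y).

Summing over all non-zero entries:
H(X,Y) = -[1/5·log_10(1/5) + 3/40·log_10(3/40) + 1/10·log_10(1/10) + 1/8·log_10(1/8) + 3/20·log_10(3/20) + 1/20·log_10(1/20) + 7/40·log_10(7/40) + 3/40·log_10(3/40) + 1/20·log_10(1/20)]
H(X,Y) = 0.9076 dits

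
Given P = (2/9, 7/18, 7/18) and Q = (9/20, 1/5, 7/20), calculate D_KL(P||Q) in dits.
0.0620 dits

KL divergence: D_KL(P||Q) = Σ p(x) log(p(x)/q(x))

Computing term by term:
  x=0: 2/9 × log_10[(2/9)/(9/20)] = 2/9 × -0.3064 = -0.0681
  x=1: 7/18 × log_10[(7/18)/(1/5)] = 7/18 × 0.2888 = 0.1123
  x=2: 7/18 × log_10[(7/18)/(7/20)] = 7/18 × 0.0458 = 0.0178

D_KL(P||Q) = 0.0620 dits

Note: KL divergence is always non-negative and equals 0 iff P = Q.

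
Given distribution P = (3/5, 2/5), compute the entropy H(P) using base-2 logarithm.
0.9710 bits

Shannon entropy is H(X) = -Σ p(x) log p(x).

For P = (3/5, 2/5):
H = -3/5 × log_2(3/5) -2/5 × log_2(2/5)
H = 0.9710 bits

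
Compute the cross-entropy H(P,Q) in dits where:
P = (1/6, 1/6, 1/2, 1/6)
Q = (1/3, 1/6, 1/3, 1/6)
0.5775 dits

Cross-entropy: H(P,Q) = -Σ p(x) log q(x)

Alternatively: H(P,Q) = H(P) + D_KL(P||Q)
H(P) = 0.5396 dits
D_KL(P||Q) = 0.0379 dits

H(P,Q) = 0.5396 + 0.0379 = 0.5775 dits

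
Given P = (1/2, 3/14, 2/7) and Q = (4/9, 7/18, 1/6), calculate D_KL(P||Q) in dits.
0.0370 dits

KL divergence: D_KL(P||Q) = Σ p(x) log(p(x)/q(x))

Computing term by term:
  x=0: 1/2 × log_10[(1/2)/(4/9)] = 1/2 × 0.0512 = 0.0256
  x=1: 3/14 × log_10[(3/14)/(7/18)] = 3/14 × -0.2588 = -0.0555
  x=2: 2/7 × log_10[(2/7)/(1/6)] = 2/7 × 0.2341 = 0.0669

D_KL(P||Q) = 0.0370 dits

Note: KL divergence is always non-negative and equals 0 iff P = Q.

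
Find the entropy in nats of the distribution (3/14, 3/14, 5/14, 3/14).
1.3580 nats

Shannon entropy is H(X) = -Σ p(x) log p(x).

For P = (3/14, 3/14, 5/14, 3/14):
H = -3/14 × log_e(3/14) -3/14 × log_e(3/14) -5/14 × log_e(5/14) -3/14 × log_e(3/14)
H = 1.3580 nats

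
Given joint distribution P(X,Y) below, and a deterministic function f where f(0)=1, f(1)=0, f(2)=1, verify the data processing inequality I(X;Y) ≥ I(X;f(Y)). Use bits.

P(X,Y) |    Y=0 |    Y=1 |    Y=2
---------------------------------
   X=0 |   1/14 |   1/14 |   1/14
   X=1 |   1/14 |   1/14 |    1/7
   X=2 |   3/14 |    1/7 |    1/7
I(X;Y) = 0.0309, I(X;f(Y)) = 0.0030, inequality holds: 0.0309 ≥ 0.0030

Data Processing Inequality: For any Markov chain X → Y → Z, we have I(X;Y) ≥ I(X;Z).

Here Z = f(Y) is a deterministic function of Y, forming X → Y → Z.

Original I(X;Y) = 0.0309 bits

After applying f:
P(X,Z) where Z=f(Y):
- P(X,Z=0) = P(X,Y=1)
- P(X,Z=1) = P(X,Y=0) + P(X,Y=2)

I(X;Z) = I(X;f(Y)) = 0.0030 bits

Verification: 0.0309 ≥ 0.0030 ✓

Information cannot be created by processing; the function f can only lose information about X.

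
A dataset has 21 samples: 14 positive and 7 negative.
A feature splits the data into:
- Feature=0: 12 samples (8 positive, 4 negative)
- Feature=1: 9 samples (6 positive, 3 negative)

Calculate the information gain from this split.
0.0000 bits

Information Gain = H(Y) - H(Y|Feature)

Before split:
P(positive) = 14/21 = 0.6667
H(Y) = 0.9183 bits

After split:
Feature=0: H = 0.9183 bits (weight = 12/21)
Feature=1: H = 0.9183 bits (weight = 9/21)
H(Y|Feature) = (12/21)×0.9183 + (9/21)×0.9183 = 0.9183 bits

Information Gain = 0.9183 - 0.9183 = 0.0000 bits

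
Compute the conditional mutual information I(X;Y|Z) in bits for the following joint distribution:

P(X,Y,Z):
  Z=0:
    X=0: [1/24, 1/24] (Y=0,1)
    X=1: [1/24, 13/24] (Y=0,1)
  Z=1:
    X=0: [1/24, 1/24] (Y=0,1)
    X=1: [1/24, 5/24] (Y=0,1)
0.0871 bits

Conditional mutual information: I(X;Y|Z) = H(X|Z) + H(Y|Z) - H(X,Y|Z)

H(Z) = 0.9183
H(X,Z) = 1.5511 → H(X|Z) = 0.6328
H(Y,Z) = 1.5511 → H(Y|Z) = 0.6328
H(X,Y,Z) = 2.0968 → H(X,Y|Z) = 1.1785

I(X;Y|Z) = 0.6328 + 0.6328 - 1.1785 = 0.0871 bits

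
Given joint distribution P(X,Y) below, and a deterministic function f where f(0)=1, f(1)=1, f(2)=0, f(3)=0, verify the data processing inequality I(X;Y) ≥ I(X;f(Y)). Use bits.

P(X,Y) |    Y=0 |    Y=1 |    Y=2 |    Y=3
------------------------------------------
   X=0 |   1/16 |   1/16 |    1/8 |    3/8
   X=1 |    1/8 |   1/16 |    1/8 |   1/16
I(X;Y) = 0.1484, I(X;f(Y)) = 0.0698, inequality holds: 0.1484 ≥ 0.0698

Data Processing Inequality: For any Markov chain X → Y → Z, we have I(X;Y) ≥ I(X;Z).

Here Z = f(Y) is a deterministic function of Y, forming X → Y → Z.

Original I(X;Y) = 0.1484 bits

After applying f:
P(X,Z) where Z=f(Y):
- P(X,Z=0) = P(X,Y=2) + P(X,Y=3)
- P(X,Z=1) = P(X,Y=0) + P(X,Y=1)

I(X;Z) = I(X;f(Y)) = 0.0698 bits

Verification: 0.1484 ≥ 0.0698 ✓

Information cannot be created by processing; the function f can only lose information about X.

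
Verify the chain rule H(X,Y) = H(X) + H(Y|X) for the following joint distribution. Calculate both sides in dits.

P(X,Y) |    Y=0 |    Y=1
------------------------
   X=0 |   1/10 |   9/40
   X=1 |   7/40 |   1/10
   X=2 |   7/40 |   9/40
H(X,Y) = 0.7565, H(X) = 0.4720, H(Y|X) = 0.2845 (all in dits)

Chain rule: H(X,Y) = H(X) + H(Y|X)

Left side — joint entropy directly:
H(X,Y) = -Σ p(x,y) log p(x,y) = 0.7565 dits

Right side — compute H(Y|X) from the conditional distributions:
P(X) = (13/40, 11/40, 2/5), so H(X) = 0.4720 dits
H(Y|X) = Σ_x P(X=x) · H(Y|X=x):
  P(Y|X=0) = (4/13, 9/13), H(Y|X=0) = 0.2681, weight P(X=0) = 13/40
  P(Y|X=1) = (7/11, 4/11), H(Y|X=1) = 0.2847, weight P(X=1) = 11/40
  P(Y|X=2) = (7/16, 9/16), H(Y|X=2) = 0.2976, weight P(X=2) = 2/5
H(Y|X) = 0.2845 dits

H(X) + H(Y|X) = 0.4720 + 0.2845 = 0.7565 dits

Both sides equal 0.7565 dits. ✓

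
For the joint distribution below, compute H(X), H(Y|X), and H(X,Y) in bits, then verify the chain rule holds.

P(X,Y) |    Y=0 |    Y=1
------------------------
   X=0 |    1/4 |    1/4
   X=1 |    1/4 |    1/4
H(X,Y) = 2.0000, H(X) = 1.0000, H(Y|X) = 1.0000 (all in bits)

Chain rule: H(X,Y) = H(X) + H(Y|X)

Left side — joint entropy directly:
H(X,Y) = -Σ p(x,y) log p(x,y) = 2.0000 bits

Right side — compute H(Y|X) from the conditional distributions:
P(X) = (1/2, 1/2), so H(X) = 1.0000 bits
H(Y|X) = Σ_x P(X=x) · H(Y|X=x):
  P(Y|X=0) = (1/2, 1/2), H(Y|X=0) = 1.0000, weight P(X=0) = 1/2
  P(Y|X=1) = (1/2, 1/2), H(Y|X=1) = 1.0000, weight P(X=1) = 1/2
H(Y|X) = 1.0000 bits

H(X) + H(Y|X) = 1.0000 + 1.0000 = 2.0000 bits

Both sides equal 2.0000 bits. ✓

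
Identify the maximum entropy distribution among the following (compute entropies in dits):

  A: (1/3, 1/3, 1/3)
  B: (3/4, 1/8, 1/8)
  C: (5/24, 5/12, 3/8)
A

For a discrete distribution over n outcomes, entropy is maximized by the uniform distribution.

Computing entropies:
H(A) = 0.4771 dits
H(B) = 0.3195 dits
H(C) = 0.4601 dits

The uniform distribution (where all probabilities equal 1/3) achieves the maximum entropy of log_10(3) = 0.4771 dits.

Distribution A has the highest entropy.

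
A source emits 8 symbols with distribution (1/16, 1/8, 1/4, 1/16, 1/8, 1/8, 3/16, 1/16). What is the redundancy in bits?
0.1722 bits

Redundancy measures how far a source is from maximum entropy:
R = H_max - H(X)

Maximum entropy for 8 symbols: H_max = log_2(8) = 3.0000 bits
Actual entropy: H(X) = 2.8278 bits
Redundancy: R = 3.0000 - 2.8278 = 0.1722 bits

This redundancy represents potential for compression: the source could be compressed by 0.1722 bits per symbol.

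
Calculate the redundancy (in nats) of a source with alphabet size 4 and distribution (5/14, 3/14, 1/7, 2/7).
0.0526 nats

Redundancy measures how far a source is from maximum entropy:
R = H_max - H(X)

Maximum entropy for 4 symbols: H_max = log_e(4) = 1.3863 nats
Actual entropy: H(X) = 1.3337 nats
Redundancy: R = 1.3863 - 1.3337 = 0.0526 nats

This redundancy represents potential for compression: the source could be compressed by 0.0526 nats per symbol.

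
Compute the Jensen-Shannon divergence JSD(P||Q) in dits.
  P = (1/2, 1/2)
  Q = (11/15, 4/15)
0.0127 dits

Jensen-Shannon divergence is:
JSD(P||Q) = 0.5 × D_KL(P||M) + 0.5 × D_KL(Q||M)
where M = 0.5 × (P + Q) is the mixture distribution.

M = 0.5 × (1/2, 1/2) + 0.5 × (11/15, 4/15) = (0.616667, 0.383333)

D_KL(P||M) = 0.0122 dits
D_KL(Q||M) = 0.0132 dits

JSD(P||Q) = 0.5 × 0.0122 + 0.5 × 0.0132 = 0.0127 dits

Unlike KL divergence, JSD is symmetric and bounded: 0 ≤ JSD ≤ log(2).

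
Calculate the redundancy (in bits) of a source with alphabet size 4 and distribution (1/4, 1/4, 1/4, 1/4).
0.0000 bits

Redundancy measures how far a source is from maximum entropy:
R = H_max - H(X)

Maximum entropy for 4 symbols: H_max = log_2(4) = 2.0000 bits
Actual entropy: H(X) = 2.0000 bits
Redundancy: R = 2.0000 - 2.0000 = 0.0000 bits

This redundancy represents potential for compression: the source could be compressed by 0.0000 bits per symbol.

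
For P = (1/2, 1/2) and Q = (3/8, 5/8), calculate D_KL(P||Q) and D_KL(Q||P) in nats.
D_KL(P||Q) = 0.0323, D_KL(Q||P) = 0.0316

KL divergence is not symmetric: D_KL(P||Q) ≠ D_KL(Q||P) in general.

D_KL(P||Q) = 0.0323 nats
D_KL(Q||P) = 0.0316 nats

No, they are not equal!

This asymmetry is why KL divergence is not a true distance metric.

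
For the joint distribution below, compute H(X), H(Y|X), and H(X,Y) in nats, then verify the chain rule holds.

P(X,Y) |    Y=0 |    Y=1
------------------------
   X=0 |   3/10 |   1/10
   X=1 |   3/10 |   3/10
H(X,Y) = 1.3138, H(X) = 0.6730, H(Y|X) = 0.6408 (all in nats)

Chain rule: H(X,Y) = H(X) + H(Y|X)

Left side — joint entropy directly:
H(X,Y) = -Σ p(x,y) log p(x,y) = 1.3138 nats

Right side — compute H(Y|X) from the conditional distributions:
P(X) = (2/5, 3/5), so H(X) = 0.6730 nats
H(Y|X) = Σ_x P(X=x) · H(Y|X=x):
  P(Y|X=0) = (3/4, 1/4), H(Y|X=0) = 0.5623, weight P(X=0) = 2/5
  P(Y|X=1) = (1/2, 1/2), H(Y|X=1) = 0.6931, weight P(X=1) = 3/5
H(Y|X) = 0.6408 nats

H(X) + H(Y|X) = 0.6730 + 0.6408 = 1.3138 nats

Both sides equal 1.3138 nats. ✓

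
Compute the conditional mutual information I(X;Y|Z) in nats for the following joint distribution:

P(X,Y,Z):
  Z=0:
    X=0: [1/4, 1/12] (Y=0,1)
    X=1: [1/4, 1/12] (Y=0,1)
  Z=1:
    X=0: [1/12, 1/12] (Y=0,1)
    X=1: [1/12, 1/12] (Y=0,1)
0.0000 nats

Conditional mutual information: I(X;Y|Z) = H(X|Z) + H(Y|Z) - H(X,Y|Z)

H(Z) = 0.6365
H(X,Z) = 1.3297 → H(X|Z) = 0.6931
H(Y,Z) = 1.2425 → H(Y|Z) = 0.6059
H(X,Y,Z) = 1.9356 → H(X,Y|Z) = 1.2991

I(X;Y|Z) = 0.6931 + 0.6059 - 1.2991 = 0.0000 nats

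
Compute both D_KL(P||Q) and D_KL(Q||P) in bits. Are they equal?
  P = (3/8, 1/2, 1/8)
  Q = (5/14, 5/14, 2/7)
D_KL(P||Q) = 0.1200, D_KL(Q||P) = 0.1422

KL divergence is not symmetric: D_KL(P||Q) ≠ D_KL(Q||P) in general.

D_KL(P||Q) = 0.1200 bits
D_KL(Q||P) = 0.1422 bits

No, they are not equal!

This asymmetry is why KL divergence is not a true distance metric.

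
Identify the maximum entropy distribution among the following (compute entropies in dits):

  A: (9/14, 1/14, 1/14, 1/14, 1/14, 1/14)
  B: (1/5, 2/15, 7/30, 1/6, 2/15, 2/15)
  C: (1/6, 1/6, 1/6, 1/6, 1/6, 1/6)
C

For a discrete distribution over n outcomes, entropy is maximized by the uniform distribution.

Computing entropies:
H(A) = 0.5327 dits
H(B) = 0.7670 dits
H(C) = 0.7782 dits

The uniform distribution (where all probabilities equal 1/6) achieves the maximum entropy of log_10(6) = 0.7782 dits.

Distribution C has the highest entropy.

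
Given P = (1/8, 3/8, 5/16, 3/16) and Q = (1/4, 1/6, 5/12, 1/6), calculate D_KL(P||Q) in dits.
0.0650 dits

KL divergence: D_KL(P||Q) = Σ p(x) log(p(x)/q(x))

Computing term by term:
  x=0: 1/8 × log_10[(1/8)/(1/4)] = 1/8 × -0.3010 = -0.0376
  x=1: 3/8 × log_10[(3/8)/(1/6)] = 3/8 × 0.3522 = 0.1321
  x=2: 5/16 × log_10[(5/16)/(5/12)] = 5/16 × -0.1249 = -0.0390
  x=3: 3/16 × log_10[(3/16)/(1/6)] = 3/16 × 0.0512 = 0.0096

D_KL(P||Q) = 0.0650 dits

Note: KL divergence is always non-negative and equals 0 iff P = Q.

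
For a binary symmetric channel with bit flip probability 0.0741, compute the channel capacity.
0.6190 bits

For a binary symmetric channel (BSC) with error probability p:
Capacity C = 1 - H(p) bits per symbol

where H(p) = -p log₂(p) - (1-p) log₂(1-p) is the binary entropy function.

H(0.0741) = 0.3810 bits
C = 1 - 0.3810 = 0.6190 bits per symbol

This means we can reliably transmit up to 0.6190 bits of information per channel use.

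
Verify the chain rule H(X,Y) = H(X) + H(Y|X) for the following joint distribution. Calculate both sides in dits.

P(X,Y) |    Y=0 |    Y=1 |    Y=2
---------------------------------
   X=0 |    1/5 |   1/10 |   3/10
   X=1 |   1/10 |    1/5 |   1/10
H(X,Y) = 0.7365, H(X) = 0.2923, H(Y|X) = 0.4442 (all in dits)

Chain rule: H(X,Y) = H(X) + H(Y|X)

Left side — joint entropy directly:
H(X,Y) = -Σ p(x,y) log p(x,y) = 0.7365 dits

Right side — compute H(Y|X) from the conditional distributions:
P(X) = (3/5, 2/5), so H(X) = 0.2923 dits
H(Y|X) = Σ_x P(X=x) · H(Y|X=x):
  P(Y|X=0) = (1/3, 1/6, 1/2), H(Y|X=0) = 0.4392, weight P(X=0) = 3/5
  P(Y|X=1) = (1/4, 1/2, 1/4), H(Y|X=1) = 0.4515, weight P(X=1) = 2/5
H(Y|X) = 0.4442 dits

H(X) + H(Y|X) = 0.2923 + 0.4442 = 0.7365 dits

Both sides equal 0.7365 dits. ✓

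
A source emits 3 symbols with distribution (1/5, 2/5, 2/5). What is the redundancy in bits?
0.0630 bits

Redundancy measures how far a source is from maximum entropy:
R = H_max - H(X)

Maximum entropy for 3 symbols: H_max = log_2(3) = 1.5850 bits
Actual entropy: H(X) = 1.5219 bits
Redundancy: R = 1.5850 - 1.5219 = 0.0630 bits

This redundancy represents potential for compression: the source could be compressed by 0.0630 bits per symbol.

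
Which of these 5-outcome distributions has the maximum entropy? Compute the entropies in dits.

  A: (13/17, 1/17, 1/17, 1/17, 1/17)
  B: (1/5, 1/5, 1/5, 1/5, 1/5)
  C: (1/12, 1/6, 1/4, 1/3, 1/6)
B

For a discrete distribution over n outcomes, entropy is maximized by the uniform distribution.

Computing entropies:
H(A) = 0.3786 dits
H(B) = 0.6990 dits
H(C) = 0.6589 dits

The uniform distribution (where all probabilities equal 1/5) achieves the maximum entropy of log_10(5) = 0.6990 dits.

Distribution B has the highest entropy.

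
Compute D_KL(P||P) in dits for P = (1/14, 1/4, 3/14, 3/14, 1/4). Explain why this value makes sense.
0.0000 dits

KL divergence satisfies the Gibbs inequality: D_KL(P||Q) ≥ 0 for all distributions P, Q.

D_KL(P||Q) = Σ p(x) log(p(x)/q(x))
Each term is p(x) × log_10(p(x)/p(x)) = p(x) × log_10(1) = 0, so the sum is 0.
D_KL(P||Q) = 0.0000 dits

When P = Q, the KL divergence is exactly 0, as there is no 'divergence' between identical distributions.

This non-negativity is a fundamental property: relative entropy cannot be negative because it measures how different Q is from P.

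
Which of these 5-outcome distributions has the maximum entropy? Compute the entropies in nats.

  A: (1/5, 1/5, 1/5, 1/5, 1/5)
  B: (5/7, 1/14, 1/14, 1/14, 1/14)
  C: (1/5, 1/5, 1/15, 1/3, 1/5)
A

For a discrete distribution over n outcomes, entropy is maximized by the uniform distribution.

Computing entropies:
H(A) = 1.6094 nats
H(B) = 0.9944 nats
H(C) = 1.5124 nats

The uniform distribution (where all probabilities equal 1/5) achieves the maximum entropy of log_e(5) = 1.6094 nats.

Distribution A has the highest entropy.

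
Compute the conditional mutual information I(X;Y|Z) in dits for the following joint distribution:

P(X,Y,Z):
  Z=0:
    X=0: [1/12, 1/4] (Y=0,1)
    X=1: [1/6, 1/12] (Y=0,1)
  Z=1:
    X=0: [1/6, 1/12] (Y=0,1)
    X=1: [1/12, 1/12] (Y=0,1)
0.0250 dits

Conditional mutual information: I(X;Y|Z) = H(X|Z) + H(Y|Z) - H(X,Y|Z)

H(Z) = 0.2950
H(X,Z) = 0.5898 → H(X|Z) = 0.2948
H(Y,Z) = 0.5898 → H(Y|Z) = 0.2948
H(X,Y,Z) = 0.8596 → H(X,Y|Z) = 0.5646

I(X;Y|Z) = 0.2948 + 0.2948 - 0.5646 = 0.0250 dits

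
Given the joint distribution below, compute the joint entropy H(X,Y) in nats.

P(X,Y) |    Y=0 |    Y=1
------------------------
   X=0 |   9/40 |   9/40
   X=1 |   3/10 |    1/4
1.3790 nats

Joint entropy is H(X,Y) = -Σ_{x,y} p(x,y) log p(x,y).

Summing over all non-zero entries:
H(X,Y) = -[9/40·log_e(9/40) + 9/40·log_e(9/40) + 3/10·log_e(3/10) + 1/4·log_e(1/4)]
H(X,Y) = 1.3790 nats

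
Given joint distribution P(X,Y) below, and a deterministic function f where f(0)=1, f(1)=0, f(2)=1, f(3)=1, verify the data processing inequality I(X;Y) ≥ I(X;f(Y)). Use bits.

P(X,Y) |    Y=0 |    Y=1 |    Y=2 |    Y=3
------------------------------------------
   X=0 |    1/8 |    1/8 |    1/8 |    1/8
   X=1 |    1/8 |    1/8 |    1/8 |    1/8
I(X;Y) = 0.0000, I(X;f(Y)) = 0.0000, inequality holds: 0.0000 ≥ 0.0000

Data Processing Inequality: For any Markov chain X → Y → Z, we have I(X;Y) ≥ I(X;Z).

Here Z = f(Y) is a deterministic function of Y, forming X → Y → Z.

Original I(X;Y) = 0.0000 bits

After applying f:
P(X,Z) where Z=f(Y):
- P(X,Z=0) = P(X,Y=1)
- P(X,Z=1) = P(X,Y=0) + P(X,Y=2) + P(X,Y=3)

I(X;Z) = I(X;f(Y)) = 0.0000 bits

Verification: 0.0000 ≥ 0.0000 ✓

Information cannot be created by processing; the function f can only lose information about X.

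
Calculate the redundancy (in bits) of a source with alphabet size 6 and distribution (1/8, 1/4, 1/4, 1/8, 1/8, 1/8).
0.0850 bits

Redundancy measures how far a source is from maximum entropy:
R = H_max - H(X)

Maximum entropy for 6 symbols: H_max = log_2(6) = 2.5850 bits
Actual entropy: H(X) = 2.5000 bits
Redundancy: R = 2.5850 - 2.5000 = 0.0850 bits

This redundancy represents potential for compression: the source could be compressed by 0.0850 bits per symbol.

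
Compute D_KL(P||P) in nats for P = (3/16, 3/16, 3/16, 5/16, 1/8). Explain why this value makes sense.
0.0000 nats

KL divergence satisfies the Gibbs inequality: D_KL(P||Q) ≥ 0 for all distributions P, Q.

D_KL(P||Q) = Σ p(x) log(p(x)/q(x))
Each term is p(x) × log_e(p(x)/p(x)) = p(x) × log_e(1) = 0, so the sum is 0.
D_KL(P||Q) = 0.0000 nats

When P = Q, the KL divergence is exactly 0, as there is no 'divergence' between identical distributions.

This non-negativity is a fundamental property: relative entropy cannot be negative because it measures how different Q is from P.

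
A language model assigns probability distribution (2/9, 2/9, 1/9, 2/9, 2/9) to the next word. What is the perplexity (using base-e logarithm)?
4.8603

Perplexity is e^H (or exp(H) for natural log).

First, H = -Σ p log p = 1.5811 nats
Perplexity = e^1.5811 = 4.8603

Interpretation: The model's uncertainty is equivalent to choosing uniformly among 4.9 options.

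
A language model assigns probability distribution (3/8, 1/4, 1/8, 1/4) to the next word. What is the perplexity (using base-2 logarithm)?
3.7467

Perplexity is 2^H (or exp(H) for natural log).

First, H = -Σ p log p = 1.9056 bits
Perplexity = 2^1.9056 = 3.7467

Interpretation: The model's uncertainty is equivalent to choosing uniformly among 3.7 options.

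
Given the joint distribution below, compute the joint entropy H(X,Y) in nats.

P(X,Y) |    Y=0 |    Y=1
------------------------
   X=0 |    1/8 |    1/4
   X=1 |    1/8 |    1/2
1.2130 nats

Joint entropy is H(X,Y) = -Σ_{x,y} p(x,y) log p(x,y).

Summing over all non-zero entries:
H(X,Y) = -[1/8·log_e(1/8) + 1/4·log_e(1/4) + 1/8·log_e(1/8) + 1/2·log_e(1/2)]
H(X,Y) = 1.2130 nats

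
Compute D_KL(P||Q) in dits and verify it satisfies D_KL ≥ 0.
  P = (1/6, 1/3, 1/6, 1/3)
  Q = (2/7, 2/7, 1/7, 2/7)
0.0168 dits

KL divergence satisfies the Gibbs inequality: D_KL(P||Q) ≥ 0 for all distributions P, Q.

D_KL(P||Q) = Σ p(x) log(p(x)/q(x))
Term by term:
  x=0: 1/6 × log_10[(1/6)/(2/7)] = -0.0390
  x=1: 1/3 × log_10[(1/3)/(2/7)] = 0.0223
  x=2: 1/6 × log_10[(1/6)/(1/7)] = 0.0112
  x=3: 1/3 × log_10[(1/3)/(2/7)] = 0.0223
D_KL(P||Q) = 0.0168 dits

D_KL(P||Q) = 0.0168 ≥ 0 ✓

This non-negativity is a fundamental property: relative entropy cannot be negative because it measures how different Q is from P.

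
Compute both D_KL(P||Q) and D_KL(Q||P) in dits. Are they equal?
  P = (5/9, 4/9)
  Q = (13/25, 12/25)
D_KL(P||Q) = 0.0011, D_KL(Q||P) = 0.0011

KL divergence is not symmetric: D_KL(P||Q) ≠ D_KL(Q||P) in general.

D_KL(P||Q) = 0.0011 dits
D_KL(Q||P) = 0.0011 dits

In this case they happen to be equal (to 4 decimal places).

This asymmetry is why KL divergence is not a true distance metric.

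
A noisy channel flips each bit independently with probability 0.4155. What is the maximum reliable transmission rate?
0.0207 bits

For a binary symmetric channel (BSC) with error probability p:
Capacity C = 1 - H(p) bits per symbol

where H(p) = -p log₂(p) - (1-p) log₂(1-p) is the binary entropy function.

H(0.4155) = 0.9793 bits
C = 1 - 0.9793 = 0.0207 bits per symbol

This means we can reliably transmit up to 0.0207 bits of information per channel use.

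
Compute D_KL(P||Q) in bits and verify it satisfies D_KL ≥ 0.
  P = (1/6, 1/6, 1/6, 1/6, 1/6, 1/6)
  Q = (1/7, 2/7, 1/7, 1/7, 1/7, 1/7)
0.0557 bits

KL divergence satisfies the Gibbs inequality: D_KL(P||Q) ≥ 0 for all distributions P, Q.

D_KL(P||Q) = Σ p(x) log(p(x)/q(x))
Term by term:
  x=0: 1/6 × log_2[(1/6)/(1/7)] = 0.0371
  x=1: 1/6 × log_2[(1/6)/(2/7)] = -0.1296
  x=2: 1/6 × log_2[(1/6)/(1/7)] = 0.0371
  x=3: 1/6 × log_2[(1/6)/(1/7)] = 0.0371
  x=4: 1/6 × log_2[(1/6)/(1/7)] = 0.0371
  x=5: 1/6 × log_2[(1/6)/(1/7)] = 0.0371
D_KL(P||Q) = 0.0557 bits

D_KL(P||Q) = 0.0557 ≥ 0 ✓

This non-negativity is a fundamental property: relative entropy cannot be negative because it measures how different Q is from P.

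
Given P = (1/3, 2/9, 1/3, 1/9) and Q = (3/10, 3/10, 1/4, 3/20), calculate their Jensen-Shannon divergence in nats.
0.0078 nats

Jensen-Shannon divergence is:
JSD(P||Q) = 0.5 × D_KL(P||M) + 0.5 × D_KL(Q||M)
where M = 0.5 × (P + Q) is the mixture distribution.

M = 0.5 × (1/3, 2/9, 1/3, 1/9) + 0.5 × (3/10, 3/10, 1/4, 3/20) = (0.316667, 0.261111, 7/24, 0.130556)

D_KL(P||M) = 0.0079 nats
D_KL(Q||M) = 0.0077 nats

JSD(P||Q) = 0.5 × 0.0079 + 0.5 × 0.0077 = 0.0078 nats

Unlike KL divergence, JSD is symmetric and bounded: 0 ≤ JSD ≤ log(2).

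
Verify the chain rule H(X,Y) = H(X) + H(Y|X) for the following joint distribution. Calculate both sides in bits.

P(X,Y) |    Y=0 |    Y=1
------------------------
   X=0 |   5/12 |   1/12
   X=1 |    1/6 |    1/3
H(X,Y) = 1.7842, H(X) = 1.0000, H(Y|X) = 0.7842 (all in bits)

Chain rule: H(X,Y) = H(X) + H(Y|X)

Left side — joint entropy directly:
H(X,Y) = -Σ p(x,y) log p(x,y) = 1.7842 bits

Right side — compute H(Y|X) from the conditional distributions:
P(X) = (1/2, 1/2), so H(X) = 1.0000 bits
H(Y|X) = Σ_x P(X=x) · H(Y|X=x):
  P(Y|X=0) = (5/6, 1/6), H(Y|X=0) = 0.6500, weight P(X=0) = 1/2
  P(Y|X=1) = (1/3, 2/3), H(Y|X=1) = 0.9183, weight P(X=1) = 1/2
H(Y|X) = 0.7842 bits

H(X) + H(Y|X) = 1.0000 + 0.7842 = 1.7842 bits

Both sides equal 1.7842 bits. ✓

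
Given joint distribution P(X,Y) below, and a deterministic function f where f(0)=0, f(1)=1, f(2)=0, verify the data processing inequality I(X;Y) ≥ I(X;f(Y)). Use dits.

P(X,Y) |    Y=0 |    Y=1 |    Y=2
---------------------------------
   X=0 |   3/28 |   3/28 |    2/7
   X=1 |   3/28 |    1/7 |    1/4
I(X;Y) = 0.0016, I(X;f(Y)) = 0.0015, inequality holds: 0.0016 ≥ 0.0015

Data Processing Inequality: For any Markov chain X → Y → Z, we have I(X;Y) ≥ I(X;Z).

Here Z = f(Y) is a deterministic function of Y, forming X → Y → Z.

Original I(X;Y) = 0.0016 dits

After applying f:
P(X,Z) where Z=f(Y):
- P(X,Z=0) = P(X,Y=0) + P(X,Y=2)
- P(X,Z=1) = P(X,Y=1)

I(X;Z) = I(X;f(Y)) = 0.0015 dits

Verification: 0.0016 ≥ 0.0015 ✓

Information cannot be created by processing; the function f can only lose information about X.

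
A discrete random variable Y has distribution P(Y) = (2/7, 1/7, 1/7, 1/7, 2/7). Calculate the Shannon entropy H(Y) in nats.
1.5498 nats

Shannon entropy is H(X) = -Σ p(x) log p(x).

For P = (2/7, 1/7, 1/7, 1/7, 2/7):
H = -2/7 × log_e(2/7) -1/7 × log_e(1/7) -1/7 × log_e(1/7) -1/7 × log_e(1/7) -2/7 × log_e(2/7)
H = 1.5498 nats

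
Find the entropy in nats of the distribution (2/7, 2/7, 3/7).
1.0790 nats

Shannon entropy is H(X) = -Σ p(x) log p(x).

For P = (2/7, 2/7, 3/7):
H = -2/7 × log_e(2/7) -2/7 × log_e(2/7) -3/7 × log_e(3/7)
H = 1.0790 nats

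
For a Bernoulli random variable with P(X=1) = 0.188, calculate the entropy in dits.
0.2099 dits

The binary entropy function is:
H(p) = -p log(p) - (1-p) log(1-p)

H(0.188) = -0.188 × log_10(0.188) - 0.812 × log_10(0.812)
H(0.188) = 0.2099 dits

Note: Binary entropy is maximized at p=0.5 (H=1 bit) and minimized at p=0 or p=1 (H=0).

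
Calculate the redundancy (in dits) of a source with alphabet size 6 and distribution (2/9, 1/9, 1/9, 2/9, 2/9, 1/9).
0.0246 dits

Redundancy measures how far a source is from maximum entropy:
R = H_max - H(X)

Maximum entropy for 6 symbols: H_max = log_10(6) = 0.7782 dits
Actual entropy: H(X) = 0.7536 dits
Redundancy: R = 0.7782 - 0.7536 = 0.0246 dits

This redundancy represents potential for compression: the source could be compressed by 0.0246 dits per symbol.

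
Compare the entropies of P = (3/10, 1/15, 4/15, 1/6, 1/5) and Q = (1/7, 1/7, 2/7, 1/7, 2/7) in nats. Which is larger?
Q

Computing entropies in nats:
H(P) = 1.5147
H(Q) = 1.5498

Distribution Q has higher entropy.

Intuition: The distribution closer to uniform (more spread out) has higher entropy.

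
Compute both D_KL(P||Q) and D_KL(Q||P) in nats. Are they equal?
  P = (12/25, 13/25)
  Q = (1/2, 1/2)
D_KL(P||Q) = 0.0008, D_KL(Q||P) = 0.0008

KL divergence is not symmetric: D_KL(P||Q) ≠ D_KL(Q||P) in general.

D_KL(P||Q) = 0.0008 nats
D_KL(Q||P) = 0.0008 nats

In this case they happen to be equal (to 4 decimal places).

This asymmetry is why KL divergence is not a true distance metric.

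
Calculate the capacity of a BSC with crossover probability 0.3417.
0.0736 bits

For a binary symmetric channel (BSC) with error probability p:
Capacity C = 1 - H(p) bits per symbol

where H(p) = -p log₂(p) - (1-p) log₂(1-p) is the binary entropy function.

H(0.3417) = 0.9264 bits
C = 1 - 0.9264 = 0.0736 bits per symbol

This means we can reliably transmit up to 0.0736 bits of information per channel use.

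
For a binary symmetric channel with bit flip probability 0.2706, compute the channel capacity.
0.1577 bits

For a binary symmetric channel (BSC) with error probability p:
Capacity C = 1 - H(p) bits per symbol

where H(p) = -p log₂(p) - (1-p) log₂(1-p) is the binary entropy function.

H(0.2706) = 0.8423 bits
C = 1 - 0.8423 = 0.1577 bits per symbol

This means we can reliably transmit up to 0.1577 bits of information per channel use.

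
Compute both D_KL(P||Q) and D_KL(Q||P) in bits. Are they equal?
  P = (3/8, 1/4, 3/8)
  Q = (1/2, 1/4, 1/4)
D_KL(P||Q) = 0.0637, D_KL(Q||P) = 0.0613

KL divergence is not symmetric: D_KL(P||Q) ≠ D_KL(Q||P) in general.

D_KL(P||Q) = 0.0637 bits
D_KL(Q||P) = 0.0613 bits

No, they are not equal!

This asymmetry is why KL divergence is not a true distance metric.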